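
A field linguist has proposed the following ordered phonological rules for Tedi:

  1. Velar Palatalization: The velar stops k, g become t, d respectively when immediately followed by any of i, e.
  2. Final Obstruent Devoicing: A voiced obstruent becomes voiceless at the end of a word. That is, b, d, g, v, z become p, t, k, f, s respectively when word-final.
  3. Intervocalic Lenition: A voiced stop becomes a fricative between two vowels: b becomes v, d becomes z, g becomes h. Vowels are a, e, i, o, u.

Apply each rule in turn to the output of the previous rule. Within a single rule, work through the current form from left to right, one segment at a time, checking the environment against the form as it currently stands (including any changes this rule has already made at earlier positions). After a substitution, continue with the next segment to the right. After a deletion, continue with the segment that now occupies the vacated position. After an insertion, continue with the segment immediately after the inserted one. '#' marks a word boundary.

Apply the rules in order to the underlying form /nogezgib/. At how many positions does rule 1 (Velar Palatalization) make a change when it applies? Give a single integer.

2

1 Velar Palatalization: [nogezgib] → [nodezdib]
2 Final Obstruent Devoicing: [nodezdib] → [nodezdip]
3 Intervocalic Lenition: [nodezdip] → [nozezdip]
Rule 1 changed 2 position(s).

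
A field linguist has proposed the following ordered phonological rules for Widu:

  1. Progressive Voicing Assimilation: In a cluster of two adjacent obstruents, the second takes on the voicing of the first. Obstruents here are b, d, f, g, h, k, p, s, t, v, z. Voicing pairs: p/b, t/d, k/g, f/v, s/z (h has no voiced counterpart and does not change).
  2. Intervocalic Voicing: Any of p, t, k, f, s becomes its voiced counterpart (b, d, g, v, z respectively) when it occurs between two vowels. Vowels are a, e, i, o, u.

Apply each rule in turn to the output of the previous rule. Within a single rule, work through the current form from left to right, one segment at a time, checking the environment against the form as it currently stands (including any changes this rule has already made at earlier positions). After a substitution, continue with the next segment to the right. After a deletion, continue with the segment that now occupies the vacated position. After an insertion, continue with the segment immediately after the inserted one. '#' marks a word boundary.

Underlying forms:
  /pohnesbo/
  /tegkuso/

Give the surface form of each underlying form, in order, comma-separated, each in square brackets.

/pohnesbo/:
  1 Progressive Voicing Assimilation: [pohnesbo] → [pohnespo]
  2 Intervocalic Voicing: no change — [pohnespo]
/tegkuso/:
  1 Progressive Voicing Assimilation: [tegkuso] → [tegguso]
  2 Intervocalic Voicing: [tegguso] → [tegguzo]

[pohnespo], [tegguzo]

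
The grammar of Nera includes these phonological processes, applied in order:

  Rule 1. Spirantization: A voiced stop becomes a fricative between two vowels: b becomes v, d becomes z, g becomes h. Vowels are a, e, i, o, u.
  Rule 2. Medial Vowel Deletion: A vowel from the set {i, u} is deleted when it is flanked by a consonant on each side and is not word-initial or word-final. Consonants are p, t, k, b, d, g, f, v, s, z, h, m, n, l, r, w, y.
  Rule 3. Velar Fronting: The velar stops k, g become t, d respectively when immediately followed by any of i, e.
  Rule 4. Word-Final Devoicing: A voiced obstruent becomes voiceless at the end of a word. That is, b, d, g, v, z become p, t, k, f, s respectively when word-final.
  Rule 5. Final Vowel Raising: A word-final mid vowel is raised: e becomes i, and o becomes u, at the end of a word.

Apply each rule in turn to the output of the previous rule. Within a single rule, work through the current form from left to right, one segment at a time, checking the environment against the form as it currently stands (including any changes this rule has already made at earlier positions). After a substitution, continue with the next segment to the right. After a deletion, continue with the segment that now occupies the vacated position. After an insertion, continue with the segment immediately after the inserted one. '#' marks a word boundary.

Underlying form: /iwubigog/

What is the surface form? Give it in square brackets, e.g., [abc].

[iwvhok]

Rule 1 Spirantization: [iwubigog] → [iwuvihog]
Rule 2 Medial Vowel Deletion: [iwuvihog] → [iwvhog]
Rule 3 Velar Fronting: no change — [iwvhog]
Rule 4 Word-Final Devoicing: [iwvhog] → [iwvhok]
Rule 5 Final Vowel Raising: no change — [iwvhok]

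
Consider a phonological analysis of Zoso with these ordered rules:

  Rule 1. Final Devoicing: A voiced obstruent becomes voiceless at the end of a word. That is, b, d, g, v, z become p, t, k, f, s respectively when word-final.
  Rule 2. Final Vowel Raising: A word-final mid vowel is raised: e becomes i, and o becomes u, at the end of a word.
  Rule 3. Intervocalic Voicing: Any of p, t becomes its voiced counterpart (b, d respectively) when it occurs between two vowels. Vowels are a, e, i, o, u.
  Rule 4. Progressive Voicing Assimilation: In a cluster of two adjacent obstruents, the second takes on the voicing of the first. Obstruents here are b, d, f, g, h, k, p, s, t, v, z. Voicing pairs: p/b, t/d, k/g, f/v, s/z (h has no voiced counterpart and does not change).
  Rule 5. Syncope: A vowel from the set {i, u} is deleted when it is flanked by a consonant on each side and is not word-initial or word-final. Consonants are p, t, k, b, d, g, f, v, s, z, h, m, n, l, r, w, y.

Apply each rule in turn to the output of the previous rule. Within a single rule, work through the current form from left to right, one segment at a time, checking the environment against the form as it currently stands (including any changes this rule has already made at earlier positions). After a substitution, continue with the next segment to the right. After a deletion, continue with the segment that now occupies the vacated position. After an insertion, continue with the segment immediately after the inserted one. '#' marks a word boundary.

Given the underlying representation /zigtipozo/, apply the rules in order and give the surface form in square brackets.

[zgdbozu]

Rule 1 Final Devoicing: no change — [zigtipozo]
Rule 2 Final Vowel Raising: [zigtipozo] → [zigtipozu]
Rule 3 Intervocalic Voicing: [zigtipozu] → [zigtibozu]
Rule 4 Progressive Voicing Assimilation: [zigtibozu] → [zigdibozu]
Rule 5 Syncope: [zigdibozu] → [zgdbozu]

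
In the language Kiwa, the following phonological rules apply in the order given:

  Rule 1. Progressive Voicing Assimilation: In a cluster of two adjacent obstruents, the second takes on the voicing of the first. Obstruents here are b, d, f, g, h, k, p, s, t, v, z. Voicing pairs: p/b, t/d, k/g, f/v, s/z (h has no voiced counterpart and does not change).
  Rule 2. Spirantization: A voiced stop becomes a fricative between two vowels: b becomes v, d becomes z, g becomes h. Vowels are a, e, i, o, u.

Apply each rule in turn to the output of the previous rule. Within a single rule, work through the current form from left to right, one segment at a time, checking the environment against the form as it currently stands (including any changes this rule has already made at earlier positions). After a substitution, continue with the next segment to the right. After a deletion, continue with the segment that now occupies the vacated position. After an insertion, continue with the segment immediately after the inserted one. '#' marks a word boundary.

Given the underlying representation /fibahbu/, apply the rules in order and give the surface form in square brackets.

Rule 1 Progressive Voicing Assimilation: [fibahbu] → [fibahpu]
Rule 2 Spirantization: [fibahpu] → [fivahpu]

[fivahpu]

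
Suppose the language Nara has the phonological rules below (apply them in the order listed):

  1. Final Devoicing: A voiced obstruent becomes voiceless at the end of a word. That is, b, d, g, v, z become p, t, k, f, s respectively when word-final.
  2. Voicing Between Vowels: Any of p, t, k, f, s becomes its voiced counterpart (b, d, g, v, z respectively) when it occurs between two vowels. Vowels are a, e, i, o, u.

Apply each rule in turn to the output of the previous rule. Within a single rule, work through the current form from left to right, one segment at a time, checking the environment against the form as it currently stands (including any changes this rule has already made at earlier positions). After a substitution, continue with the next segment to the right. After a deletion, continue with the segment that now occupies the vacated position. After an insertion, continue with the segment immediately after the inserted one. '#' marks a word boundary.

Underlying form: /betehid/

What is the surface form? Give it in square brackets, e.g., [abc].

[bedehit]

1 Final Devoicing: [betehid] → [betehit]
2 Voicing Between Vowels: [betehit] → [bedehit]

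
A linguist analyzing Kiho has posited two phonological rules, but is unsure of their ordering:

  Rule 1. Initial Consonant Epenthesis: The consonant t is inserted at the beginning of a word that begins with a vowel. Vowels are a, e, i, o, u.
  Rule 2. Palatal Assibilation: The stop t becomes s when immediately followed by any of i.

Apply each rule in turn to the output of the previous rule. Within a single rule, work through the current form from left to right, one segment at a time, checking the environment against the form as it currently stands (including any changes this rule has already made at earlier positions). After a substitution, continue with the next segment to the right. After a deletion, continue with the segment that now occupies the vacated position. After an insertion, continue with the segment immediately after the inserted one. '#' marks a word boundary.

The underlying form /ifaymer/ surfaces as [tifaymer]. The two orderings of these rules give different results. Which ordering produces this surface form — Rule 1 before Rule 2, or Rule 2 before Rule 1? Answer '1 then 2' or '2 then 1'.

Order 1 then 2:
  1 Initial Consonant Epenthesis: [ifaymer] → [tifaymer]
  2 Palatal Assibilation: [tifaymer] → [sifaymer]
  result: [sifaymer]
Order 2 then 1:
  2 Palatal Assibilation: no change — [ifaymer]
  1 Initial Consonant Epenthesis: [ifaymer] → [tifaymer]
  result: [tifaymer]

2 then 1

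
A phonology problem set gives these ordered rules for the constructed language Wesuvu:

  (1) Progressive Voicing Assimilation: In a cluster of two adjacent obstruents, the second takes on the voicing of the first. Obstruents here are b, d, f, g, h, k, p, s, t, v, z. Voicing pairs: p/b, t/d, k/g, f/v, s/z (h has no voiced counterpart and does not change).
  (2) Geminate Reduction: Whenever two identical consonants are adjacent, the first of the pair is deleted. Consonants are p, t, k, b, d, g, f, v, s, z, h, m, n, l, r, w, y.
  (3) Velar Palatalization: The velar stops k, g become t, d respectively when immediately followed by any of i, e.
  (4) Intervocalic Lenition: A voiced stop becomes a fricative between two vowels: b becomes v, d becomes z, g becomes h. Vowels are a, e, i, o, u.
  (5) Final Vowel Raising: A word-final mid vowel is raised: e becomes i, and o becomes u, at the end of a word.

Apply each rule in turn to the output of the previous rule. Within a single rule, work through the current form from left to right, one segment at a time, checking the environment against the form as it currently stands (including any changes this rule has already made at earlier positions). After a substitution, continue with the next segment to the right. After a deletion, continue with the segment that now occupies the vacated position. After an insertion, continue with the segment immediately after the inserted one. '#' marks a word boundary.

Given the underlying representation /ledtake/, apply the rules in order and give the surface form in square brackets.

(1) Progressive Voicing Assimilation: [ledtake] → [leddake]
(2) Geminate Reduction: [leddake] → [ledake]
(3) Velar Palatalization: [ledake] → [ledate]
(4) Intervocalic Lenition: [ledate] → [lezate]
(5) Final Vowel Raising: [lezate] → [lezati]

[lezati]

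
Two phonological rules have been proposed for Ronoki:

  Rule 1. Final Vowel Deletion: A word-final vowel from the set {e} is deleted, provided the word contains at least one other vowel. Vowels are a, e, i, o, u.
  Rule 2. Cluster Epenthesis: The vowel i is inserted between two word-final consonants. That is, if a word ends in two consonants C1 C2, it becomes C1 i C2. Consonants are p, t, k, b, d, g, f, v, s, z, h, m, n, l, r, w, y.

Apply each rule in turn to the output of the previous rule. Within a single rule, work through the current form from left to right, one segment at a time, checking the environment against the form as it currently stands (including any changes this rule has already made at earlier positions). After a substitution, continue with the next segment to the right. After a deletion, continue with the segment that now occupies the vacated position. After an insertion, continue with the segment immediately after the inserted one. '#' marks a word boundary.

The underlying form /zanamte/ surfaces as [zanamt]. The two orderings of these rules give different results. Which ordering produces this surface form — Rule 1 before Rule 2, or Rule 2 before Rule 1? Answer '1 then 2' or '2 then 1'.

Order 1 then 2:
  1 Final Vowel Deletion: [zanamte] → [zanamt]
  2 Cluster Epenthesis: [zanamt] → [zanamit]
  result: [zanamit]
Order 2 then 1:
  2 Cluster Epenthesis: no change — [zanamte]
  1 Final Vowel Deletion: [zanamte] → [zanamt]
  result: [zanamt]

2 then 1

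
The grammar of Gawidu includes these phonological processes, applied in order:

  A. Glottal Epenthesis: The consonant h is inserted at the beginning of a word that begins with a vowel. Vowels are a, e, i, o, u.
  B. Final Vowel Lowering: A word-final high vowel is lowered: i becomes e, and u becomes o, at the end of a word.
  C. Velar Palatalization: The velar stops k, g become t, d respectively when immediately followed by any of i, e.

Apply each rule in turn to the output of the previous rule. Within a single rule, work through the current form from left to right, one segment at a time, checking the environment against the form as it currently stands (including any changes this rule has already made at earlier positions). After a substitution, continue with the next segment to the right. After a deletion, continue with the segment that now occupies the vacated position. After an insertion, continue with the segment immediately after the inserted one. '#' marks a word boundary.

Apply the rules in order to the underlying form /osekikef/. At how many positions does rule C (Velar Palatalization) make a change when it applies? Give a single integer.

2

A Glottal Epenthesis: [osekikef] → [hosekikef]
B Final Vowel Lowering: no change — [hosekikef]
C Velar Palatalization: [hosekikef] → [hosetitef]
Rule C changed 2 position(s).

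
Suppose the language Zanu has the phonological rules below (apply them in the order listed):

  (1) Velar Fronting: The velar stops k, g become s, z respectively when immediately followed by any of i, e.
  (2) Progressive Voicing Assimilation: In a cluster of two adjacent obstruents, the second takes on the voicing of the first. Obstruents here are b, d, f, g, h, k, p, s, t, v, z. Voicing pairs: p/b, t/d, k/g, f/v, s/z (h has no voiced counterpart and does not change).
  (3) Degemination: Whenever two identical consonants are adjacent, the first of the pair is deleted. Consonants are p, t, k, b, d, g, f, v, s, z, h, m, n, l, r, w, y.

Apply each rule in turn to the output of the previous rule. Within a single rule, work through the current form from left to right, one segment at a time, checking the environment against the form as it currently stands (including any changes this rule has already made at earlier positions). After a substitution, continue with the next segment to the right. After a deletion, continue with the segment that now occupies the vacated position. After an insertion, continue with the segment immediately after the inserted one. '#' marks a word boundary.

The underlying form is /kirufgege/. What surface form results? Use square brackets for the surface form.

(1) Velar Fronting: [kirufgege] → [sirufzeze]
(2) Progressive Voicing Assimilation: [sirufzeze] → [sirufseze]
(3) Degemination: no change — [sirufseze]

[sirufseze]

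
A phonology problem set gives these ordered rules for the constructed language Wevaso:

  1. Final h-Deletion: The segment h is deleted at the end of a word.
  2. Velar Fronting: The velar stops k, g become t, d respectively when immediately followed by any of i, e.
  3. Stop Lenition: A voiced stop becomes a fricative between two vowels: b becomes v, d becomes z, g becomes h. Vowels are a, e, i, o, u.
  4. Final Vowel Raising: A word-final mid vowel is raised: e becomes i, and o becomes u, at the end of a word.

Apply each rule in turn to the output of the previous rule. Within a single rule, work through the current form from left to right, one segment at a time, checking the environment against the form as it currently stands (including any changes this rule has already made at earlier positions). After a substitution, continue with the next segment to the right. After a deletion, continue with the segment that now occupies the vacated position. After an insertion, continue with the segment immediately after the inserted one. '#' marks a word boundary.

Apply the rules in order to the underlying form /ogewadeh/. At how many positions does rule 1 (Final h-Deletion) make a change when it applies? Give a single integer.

1

1 Final h-Deletion: [ogewadeh] → [ogewade]
2 Velar Fronting: [ogewade] → [odewade]
3 Stop Lenition: [odewade] → [ozewaze]
4 Final Vowel Raising: [ozewaze] → [ozewazi]
Rule 1 changed 1 position(s).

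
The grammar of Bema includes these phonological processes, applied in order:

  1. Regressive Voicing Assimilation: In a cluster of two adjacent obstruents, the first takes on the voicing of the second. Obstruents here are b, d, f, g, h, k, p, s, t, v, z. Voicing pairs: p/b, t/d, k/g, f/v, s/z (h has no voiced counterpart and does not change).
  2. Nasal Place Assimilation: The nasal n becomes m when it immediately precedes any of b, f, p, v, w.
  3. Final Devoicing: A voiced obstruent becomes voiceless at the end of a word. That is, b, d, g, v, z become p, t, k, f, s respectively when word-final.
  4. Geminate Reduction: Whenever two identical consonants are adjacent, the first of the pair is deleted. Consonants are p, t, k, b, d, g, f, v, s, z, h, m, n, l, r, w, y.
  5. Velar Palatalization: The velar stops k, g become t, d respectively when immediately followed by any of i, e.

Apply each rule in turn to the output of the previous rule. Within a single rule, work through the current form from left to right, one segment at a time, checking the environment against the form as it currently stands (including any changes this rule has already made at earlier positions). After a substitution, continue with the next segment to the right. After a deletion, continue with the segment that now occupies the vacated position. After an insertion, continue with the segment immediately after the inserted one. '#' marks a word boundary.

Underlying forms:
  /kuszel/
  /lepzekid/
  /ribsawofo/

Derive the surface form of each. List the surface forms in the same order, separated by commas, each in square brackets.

[kuzel], [lebzetit], [ripsawofo]

/kuszel/:
  1 Regressive Voicing Assimilation: [kuszel] → [kuzzel]
  2 Nasal Place Assimilation: no change — [kuzzel]
  3 Final Devoicing: no change — [kuzzel]
  4 Geminate Reduction: [kuzzel] → [kuzel]
  5 Velar Palatalization: no change — [kuzel]
/lepzekid/:
  1 Regressive Voicing Assimilation: [lepzekid] → [lebzekid]
  2 Nasal Place Assimilation: no change — [lebzekid]
  3 Final Devoicing: [lebzekid] → [lebzekit]
  4 Geminate Reduction: no change — [lebzekit]
  5 Velar Palatalization: [lebzekit] → [lebzetit]
/ribsawofo/:
  1 Regressive Voicing Assimilation: [ribsawofo] → [ripsawofo]
  2 Nasal Place Assimilation: no change — [ripsawofo]
  3 Final Devoicing: no change — [ripsawofo]
  4 Geminate Reduction: no change — [ripsawofo]
  5 Velar Palatalization: no change — [ripsawofo]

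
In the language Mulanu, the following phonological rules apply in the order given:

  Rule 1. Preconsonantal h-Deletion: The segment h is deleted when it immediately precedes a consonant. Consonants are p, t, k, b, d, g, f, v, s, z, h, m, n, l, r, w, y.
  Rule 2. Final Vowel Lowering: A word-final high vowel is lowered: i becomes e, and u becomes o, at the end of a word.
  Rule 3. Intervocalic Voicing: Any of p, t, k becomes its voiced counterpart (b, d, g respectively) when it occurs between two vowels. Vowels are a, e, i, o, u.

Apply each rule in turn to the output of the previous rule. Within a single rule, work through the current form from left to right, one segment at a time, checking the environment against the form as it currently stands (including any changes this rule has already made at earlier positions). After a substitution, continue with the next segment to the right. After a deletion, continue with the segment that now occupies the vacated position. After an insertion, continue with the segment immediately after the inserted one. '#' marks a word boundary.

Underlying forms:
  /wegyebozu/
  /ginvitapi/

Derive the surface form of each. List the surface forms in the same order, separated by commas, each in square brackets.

[wegyebozo], [ginvidabe]

/wegyebozu/:
  Rule 1 Preconsonantal h-Deletion: no change — [wegyebozu]
  Rule 2 Final Vowel Lowering: [wegyebozu] → [wegyebozo]
  Rule 3 Intervocalic Voicing: no change — [wegyebozo]
/ginvitapi/:
  Rule 1 Preconsonantal h-Deletion: no change — [ginvitapi]
  Rule 2 Final Vowel Lowering: [ginvitapi] → [ginvitape]
  Rule 3 Intervocalic Voicing: [ginvitape] → [ginvidabe]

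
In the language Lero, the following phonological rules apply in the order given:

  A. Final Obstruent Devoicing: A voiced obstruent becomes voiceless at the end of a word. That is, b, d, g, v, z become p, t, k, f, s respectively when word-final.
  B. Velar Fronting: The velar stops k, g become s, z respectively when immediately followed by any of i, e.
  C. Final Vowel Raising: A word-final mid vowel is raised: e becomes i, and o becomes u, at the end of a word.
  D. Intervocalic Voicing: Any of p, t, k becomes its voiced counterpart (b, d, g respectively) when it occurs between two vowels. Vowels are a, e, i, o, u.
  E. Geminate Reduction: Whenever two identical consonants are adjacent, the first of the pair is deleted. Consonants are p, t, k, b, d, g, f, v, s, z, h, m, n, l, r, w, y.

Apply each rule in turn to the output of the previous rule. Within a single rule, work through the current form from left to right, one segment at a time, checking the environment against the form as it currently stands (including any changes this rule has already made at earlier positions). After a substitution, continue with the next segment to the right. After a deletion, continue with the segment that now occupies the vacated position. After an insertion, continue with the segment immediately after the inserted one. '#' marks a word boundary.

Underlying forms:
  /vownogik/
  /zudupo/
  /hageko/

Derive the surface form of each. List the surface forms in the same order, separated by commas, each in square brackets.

[vownozik], [zudubu], [hazegu]

/vownogik/:
  A Final Obstruent Devoicing: no change — [vownogik]
  B Velar Fronting: [vownogik] → [vownozik]
  C Final Vowel Raising: no change — [vownozik]
  D Intervocalic Voicing: no change — [vownozik]
  E Geminate Reduction: no change — [vownozik]
/zudupo/:
  A Final Obstruent Devoicing: no change — [zudupo]
  B Velar Fronting: no change — [zudupo]
  C Final Vowel Raising: [zudupo] → [zudupu]
  D Intervocalic Voicing: [zudupu] → [zudubu]
  E Geminate Reduction: no change — [zudubu]
/hageko/:
  A Final Obstruent Devoicing: no change — [hageko]
  B Velar Fronting: [hageko] → [hazeko]
  C Final Vowel Raising: [hazeko] → [hazeku]
  D Intervocalic Voicing: [hazeku] → [hazegu]
  E Geminate Reduction: no change — [hazegu]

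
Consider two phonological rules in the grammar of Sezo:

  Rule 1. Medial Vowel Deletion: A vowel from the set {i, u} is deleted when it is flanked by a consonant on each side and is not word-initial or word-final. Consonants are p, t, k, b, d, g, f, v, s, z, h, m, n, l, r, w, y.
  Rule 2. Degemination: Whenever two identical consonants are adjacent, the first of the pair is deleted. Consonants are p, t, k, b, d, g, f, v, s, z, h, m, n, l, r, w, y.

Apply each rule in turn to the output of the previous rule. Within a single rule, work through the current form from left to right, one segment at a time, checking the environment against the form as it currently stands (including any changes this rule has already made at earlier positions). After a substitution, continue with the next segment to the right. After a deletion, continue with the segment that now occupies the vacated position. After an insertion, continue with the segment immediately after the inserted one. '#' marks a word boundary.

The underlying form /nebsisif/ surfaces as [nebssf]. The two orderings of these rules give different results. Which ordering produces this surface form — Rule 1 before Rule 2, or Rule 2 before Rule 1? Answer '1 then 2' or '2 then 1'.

2 then 1

Order 1 then 2:
  1 Medial Vowel Deletion: [nebsisif] → [nebssf]
  2 Degemination: [nebssf] → [nebsf]
  result: [nebsf]
Order 2 then 1:
  2 Degemination: no change — [nebsisif]
  1 Medial Vowel Deletion: [nebsisif] → [nebssf]
  result: [nebssf]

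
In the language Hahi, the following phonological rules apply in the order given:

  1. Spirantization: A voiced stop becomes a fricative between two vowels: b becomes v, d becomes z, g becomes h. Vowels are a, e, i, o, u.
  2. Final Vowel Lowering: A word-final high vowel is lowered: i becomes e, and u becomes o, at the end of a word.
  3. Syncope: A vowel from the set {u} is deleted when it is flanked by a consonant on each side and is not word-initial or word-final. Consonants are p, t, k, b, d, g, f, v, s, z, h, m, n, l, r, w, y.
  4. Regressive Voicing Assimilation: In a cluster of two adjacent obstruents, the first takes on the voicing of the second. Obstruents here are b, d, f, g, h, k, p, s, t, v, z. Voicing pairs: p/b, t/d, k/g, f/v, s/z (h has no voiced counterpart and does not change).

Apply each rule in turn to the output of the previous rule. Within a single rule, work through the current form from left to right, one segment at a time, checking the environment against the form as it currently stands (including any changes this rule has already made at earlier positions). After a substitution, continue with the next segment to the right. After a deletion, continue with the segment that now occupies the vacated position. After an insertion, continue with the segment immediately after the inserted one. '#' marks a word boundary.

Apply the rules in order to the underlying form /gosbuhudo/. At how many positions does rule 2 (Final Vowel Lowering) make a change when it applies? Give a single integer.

0

1 Spirantization: [gosbuhudo] → [gosbuhuzo]
2 Final Vowel Lowering: no change — [gosbuhuzo]
3 Syncope: [gosbuhuzo] → [gosbhzo]
4 Regressive Voicing Assimilation: [gosbhzo] → [gozphzo]
Rule 2 changed 0 position(s).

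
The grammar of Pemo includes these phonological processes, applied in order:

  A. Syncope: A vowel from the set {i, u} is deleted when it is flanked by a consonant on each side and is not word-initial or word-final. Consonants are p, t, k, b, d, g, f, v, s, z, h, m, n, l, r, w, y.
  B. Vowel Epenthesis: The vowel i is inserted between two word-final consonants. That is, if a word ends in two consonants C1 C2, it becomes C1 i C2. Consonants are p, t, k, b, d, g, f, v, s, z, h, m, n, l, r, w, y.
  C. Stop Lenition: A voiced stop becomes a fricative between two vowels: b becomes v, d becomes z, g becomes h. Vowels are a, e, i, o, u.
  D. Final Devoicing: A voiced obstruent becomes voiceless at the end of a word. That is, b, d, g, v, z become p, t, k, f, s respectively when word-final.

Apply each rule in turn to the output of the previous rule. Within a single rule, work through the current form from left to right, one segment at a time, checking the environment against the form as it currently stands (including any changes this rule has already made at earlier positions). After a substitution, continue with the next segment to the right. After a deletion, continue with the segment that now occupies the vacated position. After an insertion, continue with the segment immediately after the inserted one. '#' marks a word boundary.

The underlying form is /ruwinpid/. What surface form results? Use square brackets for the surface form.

[rwnpit]

A Syncope: [ruwinpid] → [rwnpd]
B Vowel Epenthesis: [rwnpd] → [rwnpid]
C Stop Lenition: no change — [rwnpid]
D Final Devoicing: [rwnpid] → [rwnpit]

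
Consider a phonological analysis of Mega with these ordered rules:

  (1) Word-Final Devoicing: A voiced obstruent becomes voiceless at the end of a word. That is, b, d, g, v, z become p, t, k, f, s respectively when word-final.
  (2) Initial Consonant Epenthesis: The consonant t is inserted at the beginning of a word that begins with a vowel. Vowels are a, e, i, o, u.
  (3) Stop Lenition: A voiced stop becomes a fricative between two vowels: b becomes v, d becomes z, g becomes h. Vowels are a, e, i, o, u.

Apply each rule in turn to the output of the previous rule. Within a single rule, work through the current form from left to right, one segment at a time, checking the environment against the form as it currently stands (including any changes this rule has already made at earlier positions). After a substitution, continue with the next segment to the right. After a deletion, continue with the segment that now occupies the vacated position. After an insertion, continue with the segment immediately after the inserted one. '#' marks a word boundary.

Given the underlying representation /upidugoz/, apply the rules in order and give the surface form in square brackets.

(1) Word-Final Devoicing: [upidugoz] → [upidugos]
(2) Initial Consonant Epenthesis: [upidugos] → [tupidugos]
(3) Stop Lenition: [tupidugos] → [tupizuhos]

[tupizuhos]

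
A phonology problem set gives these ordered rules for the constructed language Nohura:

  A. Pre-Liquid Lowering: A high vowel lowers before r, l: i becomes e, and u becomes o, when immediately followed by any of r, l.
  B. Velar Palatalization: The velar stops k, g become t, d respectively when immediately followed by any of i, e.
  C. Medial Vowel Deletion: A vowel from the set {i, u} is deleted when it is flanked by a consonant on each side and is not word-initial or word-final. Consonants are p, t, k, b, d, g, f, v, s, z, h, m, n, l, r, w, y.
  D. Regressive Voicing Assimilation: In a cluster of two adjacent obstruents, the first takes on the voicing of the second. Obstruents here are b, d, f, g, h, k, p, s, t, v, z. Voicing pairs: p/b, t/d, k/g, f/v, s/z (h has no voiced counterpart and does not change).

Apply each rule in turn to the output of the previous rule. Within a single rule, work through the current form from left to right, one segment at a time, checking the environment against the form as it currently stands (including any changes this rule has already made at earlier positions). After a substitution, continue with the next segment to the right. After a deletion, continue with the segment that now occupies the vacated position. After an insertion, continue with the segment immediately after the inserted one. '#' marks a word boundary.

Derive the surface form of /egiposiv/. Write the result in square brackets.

[etpozv]

A Pre-Liquid Lowering: no change — [egiposiv]
B Velar Palatalization: [egiposiv] → [ediposiv]
C Medial Vowel Deletion: [ediposiv] → [edposv]
D Regressive Voicing Assimilation: [edposv] → [etpozv]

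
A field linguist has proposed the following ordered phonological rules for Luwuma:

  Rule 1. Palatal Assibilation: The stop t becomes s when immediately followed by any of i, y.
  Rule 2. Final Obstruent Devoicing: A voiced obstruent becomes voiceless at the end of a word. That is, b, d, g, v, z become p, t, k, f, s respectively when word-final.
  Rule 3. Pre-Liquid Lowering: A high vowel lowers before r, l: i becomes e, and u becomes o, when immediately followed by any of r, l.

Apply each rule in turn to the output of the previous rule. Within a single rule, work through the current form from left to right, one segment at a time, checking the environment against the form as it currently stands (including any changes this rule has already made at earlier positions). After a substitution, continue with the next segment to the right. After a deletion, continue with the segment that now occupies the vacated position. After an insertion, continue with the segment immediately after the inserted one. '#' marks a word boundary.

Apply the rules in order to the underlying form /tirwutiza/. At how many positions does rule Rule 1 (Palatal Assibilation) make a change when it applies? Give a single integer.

Rule 1 Palatal Assibilation: [tirwutiza] → [sirwusiza]
Rule 2 Final Obstruent Devoicing: no change — [sirwusiza]
Rule 3 Pre-Liquid Lowering: [sirwusiza] → [serwusiza]
Rule Rule 1 changed 2 position(s).

2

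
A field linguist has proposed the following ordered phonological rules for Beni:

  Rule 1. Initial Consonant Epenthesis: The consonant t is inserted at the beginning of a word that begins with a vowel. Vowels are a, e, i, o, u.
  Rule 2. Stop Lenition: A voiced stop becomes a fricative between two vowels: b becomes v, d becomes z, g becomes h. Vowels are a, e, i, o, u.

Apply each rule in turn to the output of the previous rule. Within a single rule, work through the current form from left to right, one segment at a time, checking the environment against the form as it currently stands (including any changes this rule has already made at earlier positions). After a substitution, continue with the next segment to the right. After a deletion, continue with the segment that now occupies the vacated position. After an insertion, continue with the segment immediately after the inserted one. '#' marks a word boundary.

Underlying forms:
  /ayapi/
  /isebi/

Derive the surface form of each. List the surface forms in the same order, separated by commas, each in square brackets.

/ayapi/:
  Rule 1 Initial Consonant Epenthesis: [ayapi] → [tayapi]
  Rule 2 Stop Lenition: no change — [tayapi]
/isebi/:
  Rule 1 Initial Consonant Epenthesis: [isebi] → [tisebi]
  Rule 2 Stop Lenition: [tisebi] → [tisevi]

[tayapi], [tisevi]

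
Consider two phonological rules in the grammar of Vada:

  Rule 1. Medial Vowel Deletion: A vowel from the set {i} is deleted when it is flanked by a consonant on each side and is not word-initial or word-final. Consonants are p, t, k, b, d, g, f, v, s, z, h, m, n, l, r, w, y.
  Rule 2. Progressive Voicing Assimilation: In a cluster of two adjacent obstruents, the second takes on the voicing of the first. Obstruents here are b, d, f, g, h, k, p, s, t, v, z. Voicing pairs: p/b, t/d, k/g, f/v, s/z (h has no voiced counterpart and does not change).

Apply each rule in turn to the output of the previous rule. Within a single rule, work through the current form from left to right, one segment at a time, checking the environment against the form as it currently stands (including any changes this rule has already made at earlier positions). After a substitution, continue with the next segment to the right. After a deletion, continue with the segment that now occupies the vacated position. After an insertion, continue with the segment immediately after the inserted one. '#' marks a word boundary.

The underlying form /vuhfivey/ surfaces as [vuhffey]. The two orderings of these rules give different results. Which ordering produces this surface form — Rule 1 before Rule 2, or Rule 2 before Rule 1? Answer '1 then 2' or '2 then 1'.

Order 1 then 2:
  1 Medial Vowel Deletion: [vuhfivey] → [vuhfvey]
  2 Progressive Voicing Assimilation: [vuhfvey] → [vuhffey]
  result: [vuhffey]
Order 2 then 1:
  2 Progressive Voicing Assimilation: no change — [vuhfivey]
  1 Medial Vowel Deletion: [vuhfivey] → [vuhfvey]
  result: [vuhfvey]

1 then 2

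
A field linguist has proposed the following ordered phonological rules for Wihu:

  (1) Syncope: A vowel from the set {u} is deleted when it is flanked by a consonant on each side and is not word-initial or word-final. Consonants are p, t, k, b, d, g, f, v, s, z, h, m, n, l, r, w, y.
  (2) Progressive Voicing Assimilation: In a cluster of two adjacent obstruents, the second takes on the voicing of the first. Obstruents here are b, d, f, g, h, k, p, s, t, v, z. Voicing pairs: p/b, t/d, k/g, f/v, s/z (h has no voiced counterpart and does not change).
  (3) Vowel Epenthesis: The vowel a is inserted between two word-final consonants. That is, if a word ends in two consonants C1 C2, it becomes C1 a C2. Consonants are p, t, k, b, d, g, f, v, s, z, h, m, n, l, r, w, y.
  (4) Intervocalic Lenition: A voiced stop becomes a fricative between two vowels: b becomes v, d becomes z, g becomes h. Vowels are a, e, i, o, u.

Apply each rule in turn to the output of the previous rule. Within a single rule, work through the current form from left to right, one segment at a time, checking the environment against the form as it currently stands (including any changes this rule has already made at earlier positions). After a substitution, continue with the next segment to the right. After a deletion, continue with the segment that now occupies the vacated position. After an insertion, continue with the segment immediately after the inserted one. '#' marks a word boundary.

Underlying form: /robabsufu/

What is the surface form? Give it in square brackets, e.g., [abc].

[rovabzvu]

(1) Syncope: [robabsufu] → [robabsfu]
(2) Progressive Voicing Assimilation: [robabsfu] → [robabzvu]
(3) Vowel Epenthesis: no change — [robabzvu]
(4) Intervocalic Lenition: [robabzvu] → [rovabzvu]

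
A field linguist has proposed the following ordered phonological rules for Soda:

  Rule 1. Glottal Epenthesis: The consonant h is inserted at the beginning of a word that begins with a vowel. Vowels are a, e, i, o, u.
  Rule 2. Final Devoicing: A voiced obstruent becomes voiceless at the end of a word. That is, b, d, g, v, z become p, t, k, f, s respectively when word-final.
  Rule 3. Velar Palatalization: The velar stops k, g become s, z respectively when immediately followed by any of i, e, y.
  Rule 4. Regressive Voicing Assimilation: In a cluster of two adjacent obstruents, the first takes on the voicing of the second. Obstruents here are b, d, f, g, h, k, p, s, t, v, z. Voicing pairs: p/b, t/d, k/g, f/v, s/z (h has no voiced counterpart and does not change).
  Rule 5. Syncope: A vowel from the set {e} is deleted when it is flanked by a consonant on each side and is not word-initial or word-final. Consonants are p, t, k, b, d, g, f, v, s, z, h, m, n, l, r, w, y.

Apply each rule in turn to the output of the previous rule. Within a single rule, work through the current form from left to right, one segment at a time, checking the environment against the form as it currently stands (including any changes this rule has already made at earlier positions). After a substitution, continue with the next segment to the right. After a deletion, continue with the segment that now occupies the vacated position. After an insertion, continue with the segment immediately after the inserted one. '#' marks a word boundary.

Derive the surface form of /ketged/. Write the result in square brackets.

[sdzt]

Rule 1 Glottal Epenthesis: no change — [ketged]
Rule 2 Final Devoicing: [ketged] → [ketget]
Rule 3 Velar Palatalization: [ketget] → [setzet]
Rule 4 Regressive Voicing Assimilation: [setzet] → [sedzet]
Rule 5 Syncope: [sedzet] → [sdzt]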